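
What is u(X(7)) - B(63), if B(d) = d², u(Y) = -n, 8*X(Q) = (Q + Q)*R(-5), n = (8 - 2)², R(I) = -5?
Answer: -4005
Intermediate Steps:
n = 36 (n = 6² = 36)
X(Q) = -5*Q/4 (X(Q) = ((Q + Q)*(-5))/8 = ((2*Q)*(-5))/8 = (-10*Q)/8 = -5*Q/4)
u(Y) = -36 (u(Y) = -1*36 = -36)
u(X(7)) - B(63) = -36 - 1*63² = -36 - 1*3969 = -36 - 3969 = -4005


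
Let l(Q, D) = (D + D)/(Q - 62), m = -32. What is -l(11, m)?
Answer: -64/51 ≈ -1.2549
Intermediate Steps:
l(Q, D) = 2*D/(-62 + Q) (l(Q, D) = (2*D)/(-62 + Q) = 2*D/(-62 + Q))
-l(11, m) = -2*(-32)/(-62 + 11) = -2*(-32)/(-51) = -2*(-32)*(-1)/51 = -1*64/51 = -64/51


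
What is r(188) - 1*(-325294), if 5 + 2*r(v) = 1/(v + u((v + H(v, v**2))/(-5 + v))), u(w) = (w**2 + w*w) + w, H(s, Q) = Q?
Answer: 183453153520153/563965408 ≈ 3.2529e+5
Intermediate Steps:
u(w) = w + 2*w**2 (u(w) = (w**2 + w**2) + w = 2*w**2 + w = w + 2*w**2)
r(v) = -5/2 + 1/(2*(v + (1 + 2*(v + v**2)/(-5 + v))*(v + v**2)/(-5 + v))) (r(v) = -5/2 + 1/(2*(v + ((v + v**2)/(-5 + v))*(1 + 2*((v + v**2)/(-5 + v))))) = -5/2 + 1/(2*(v + ((v + v**2)/(-5 + v))*(1 + 2*(v + v**2)/(-5 + v)))) = -5/2 + 1/(2*(v + (1 + 2*(v + v**2)/(-5 + v))*(v + v**2)/(-5 + v))))
r(188) - 1*(-325294) = (1/4)*(25 - 110*188 - 30*188**3 - 10*188**4 + 61*188**2)/(188*(10 + 188**3 - 6*188 + 3*188**2)) - 1*(-325294) = (1/4)*(1/188)*(25 - 20680 - 30*6644672 - 10*1249198336 + 61*35344)/(10 + 6644672 - 1128 + 3*35344) + 325294 = (1/4)*(1/188)*(25 - 20680 - 199340160 - 12491983360 + 2155984)/(10 + 6644672 - 1128 + 106032) + 325294 = (1/4)*(1/188)*(-12689188191)/6749586 + 325294 = (1/4)*(1/188)*(1/6749586)*(-12689188191) + 325294 = -1409909799/563965408 + 325294 = 183453153520153/563965408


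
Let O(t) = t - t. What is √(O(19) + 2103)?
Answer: √2103 ≈ 45.858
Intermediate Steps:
O(t) = 0
√(O(19) + 2103) = √(0 + 2103) = √2103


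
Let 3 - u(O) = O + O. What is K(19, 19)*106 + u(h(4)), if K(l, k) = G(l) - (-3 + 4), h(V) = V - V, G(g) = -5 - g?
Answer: -2647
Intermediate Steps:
h(V) = 0
u(O) = 3 - 2*O (u(O) = 3 - (O + O) = 3 - 2*O)
K(l, k) = -6 - l (K(l, k) = (-5 - l) - (-3 + 4) = (-5 - l) - 1*1 = (-5 - l) - 1 = -6 - l)
K(19, 19)*106 + u(h(4)) = (-6 - 1*19)*106 + (3 - 2*0) = (-6 - 19)*106 + (3 + 0) = -25*106 + 3 = -2650 + 3 = -2647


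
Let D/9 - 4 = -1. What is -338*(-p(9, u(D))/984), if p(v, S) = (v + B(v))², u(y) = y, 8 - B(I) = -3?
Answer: 16900/123 ≈ 137.40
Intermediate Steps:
D = 27 (D = 36 + 9*(-1) = 36 - 9 = 27)
B(I) = 11 (B(I) = 8 - 1*(-3) = 8 + 3 = 11)
p(v, S) = (11 + v)² (p(v, S) = (v + 11)² = (11 + v)²)
-338*(-p(9, u(D))/984) = -338*(-(11 + 9)²/984) = -338/((-984/(20²))) = -338/((-984/400)) = -338/((-984*1/400)) = -338/(-123/50) = -338*(-50/123) = 16900/123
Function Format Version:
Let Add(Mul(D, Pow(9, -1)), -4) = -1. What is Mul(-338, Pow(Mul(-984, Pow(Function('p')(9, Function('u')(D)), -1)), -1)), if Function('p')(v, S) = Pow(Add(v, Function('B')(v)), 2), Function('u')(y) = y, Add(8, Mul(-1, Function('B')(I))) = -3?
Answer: Rational(16900, 123) ≈ 137.40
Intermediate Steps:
D = 27 (D = Add(36, Mul(9, -1)) = Add(36, -9) = 27)
Function('B')(I) = 11 (Function('B')(I) = Add(8, Mul(-1, -3)) = Add(8, 3) = 11)
Function('p')(v, S) = Pow(Add(11, v), 2) (Function('p')(v, S) = Pow(Add(v, 11), 2) = Pow(Add(11, v), 2))
Mul(-338, Pow(Mul(-984, Pow(Function('p')(9, Function('u')(D)), -1)), -1)) = Mul(-338, Pow(Mul(-984, Pow(Pow(Add(11, 9), 2), -1)), -1)) = Mul(-338, Pow(Mul(-984, Pow(Pow(20, 2), -1)), -1)) = Mul(-338, Pow(Mul(-984, Pow(400, -1)), -1)) = Mul(-338, Pow(Mul(-984, Rational(1, 400)), -1)) = Mul(-338, Pow(Rational(-123, 50), -1)) = Mul(-338, Rational(-50, 123)) = Rational(16900, 123)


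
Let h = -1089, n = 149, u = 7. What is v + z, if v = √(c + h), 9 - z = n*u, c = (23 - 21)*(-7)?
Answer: -1034 + I*√1103 ≈ -1034.0 + 33.211*I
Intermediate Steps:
c = -14 (c = 2*(-7) = -14)
z = -1034 (z = 9 - 149*7 = 9 - 1*1043 = 9 - 1043 = -1034)
v = I*√1103 (v = √(-14 - 1089) = √(-1103) = I*√1103 ≈ 33.211*I)
v + z = I*√1103 - 1034 = -1034 + I*√1103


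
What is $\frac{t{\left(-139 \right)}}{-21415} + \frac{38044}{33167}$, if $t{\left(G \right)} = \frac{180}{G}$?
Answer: $\frac{22650194840}{19745542279} \approx 1.1471$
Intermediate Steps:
$\frac{t{\left(-139 \right)}}{-21415} + \frac{38044}{33167} = \frac{180 \frac{1}{-139}}{-21415} + \frac{38044}{33167} = 180 \left(- \frac{1}{139}\right) \left(- \frac{1}{21415}\right) + 38044 \cdot \frac{1}{33167} = \left(- \frac{180}{139}\right) \left(- \frac{1}{21415}\right) + \frac{38044}{33167} = \frac{36}{595337} + \frac{38044}{33167} = \frac{22650194840}{19745542279}$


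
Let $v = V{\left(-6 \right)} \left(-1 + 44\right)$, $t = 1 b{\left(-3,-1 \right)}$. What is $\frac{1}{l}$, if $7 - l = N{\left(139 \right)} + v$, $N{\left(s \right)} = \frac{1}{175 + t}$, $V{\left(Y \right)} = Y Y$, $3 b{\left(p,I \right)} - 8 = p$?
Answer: $- \frac{530}{816733} \approx -0.00064893$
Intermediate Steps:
$b{\left(p,I \right)} = \frac{8}{3} + \frac{p}{3}$
$t = \frac{5}{3}$ ($t = 1 \left(\frac{8}{3} + \frac{1}{3} \left(-3\right)\right) = 1 \left(\frac{8}{3} - 1\right) = 1 \cdot \frac{5}{3} = \frac{5}{3} \approx 1.6667$)
$V{\left(Y \right)} = Y^{2}$
$v = 1548$ ($v = \left(-6\right)^{2} \left(-1 + 44\right) = 36 \cdot 43 = 1548$)
$N{\left(s \right)} = \frac{3}{530}$ ($N{\left(s \right)} = \frac{1}{175 + \frac{5}{3}} = \frac{1}{\frac{530}{3}} = \frac{3}{530}$)
$l = - \frac{816733}{530}$ ($l = 7 - \left(\frac{3}{530} + 1548\right) = 7 - \frac{820443}{530} = - \frac{816733}{530} \approx -1541.0$)
$\frac{1}{l} = \frac{1}{- \frac{816733}{530}} = - \frac{530}{816733}$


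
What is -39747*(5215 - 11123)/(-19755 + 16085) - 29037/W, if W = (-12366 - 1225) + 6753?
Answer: -802814335749/12547730 ≈ -63981.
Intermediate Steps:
W = -6838 (W = -13591 + 6753 = -6838)
-39747*(5215 - 11123)/(-19755 + 16085) - 29037/W = -39747*(5215 - 11123)/(-19755 + 16085) - 29037/(-6838) = -39747/((-3670/(-5908))) - 29037*(-1/6838) = -39747/((-3670*(-1/5908))) + 29037/6838 = -39747/1835/2954 + 29037/6838 = -39747*2954/1835 + 29037/6838 = -117412638/1835 + 29037/6838 = -802814335749/12547730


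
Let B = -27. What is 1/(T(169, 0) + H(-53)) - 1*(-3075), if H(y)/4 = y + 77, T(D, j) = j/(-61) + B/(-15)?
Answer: 1503680/489 ≈ 3075.0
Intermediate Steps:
T(D, j) = 9/5 - j/61 (T(D, j) = j/(-61) - 27/(-15) = j*(-1/61) - 27*(-1/15) = -j/61 + 9/5 = 9/5 - j/61)
H(y) = 308 + 4*y (H(y) = 4*(y + 77) = 4*(77 + y) = 308 + 4*y)
1/(T(169, 0) + H(-53)) - 1*(-3075) = 1/((9/5 - 1/61*0) + (308 + 4*(-53))) - 1*(-3075) = 1/((9/5 + 0) + (308 - 212)) + 3075 = 1/(9/5 + 96) + 3075 = 1/(489/5) + 3075 = 5/489 + 3075 = 1503680/489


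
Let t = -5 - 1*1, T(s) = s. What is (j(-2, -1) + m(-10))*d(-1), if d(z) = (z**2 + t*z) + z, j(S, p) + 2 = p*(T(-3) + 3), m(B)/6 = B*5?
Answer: -1812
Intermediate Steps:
m(B) = 30*B (m(B) = 6*(B*5) = 6*(5*B) = 30*B)
j(S, p) = -2 (j(S, p) = -2 + p*(-3 + 3) = -2 + p*0 = -2 + 0 = -2)
t = -6 (t = -5 - 1 = -6)
d(z) = z**2 - 5*z (d(z) = (z**2 - 6*z) + z = z**2 - 5*z)
(j(-2, -1) + m(-10))*d(-1) = (-2 + 30*(-10))*(-(-5 - 1)) = (-2 - 300)*(-1*(-6)) = -302*6 = -1812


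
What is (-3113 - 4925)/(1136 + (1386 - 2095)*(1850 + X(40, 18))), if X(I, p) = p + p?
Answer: 4019/668019 ≈ 0.0060163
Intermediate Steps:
X(I, p) = 2*p
(-3113 - 4925)/(1136 + (1386 - 2095)*(1850 + X(40, 18))) = (-3113 - 4925)/(1136 + (1386 - 2095)*(1850 + 2*18)) = -8038/(1136 - 709*(1850 + 36)) = -8038/(1136 - 709*1886) = -8038/(1136 - 1337174) = -8038/(-1336038) = -8038*(-1/1336038) = 4019/668019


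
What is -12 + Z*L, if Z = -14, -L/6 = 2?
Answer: 156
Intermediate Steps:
L = -12 (L = -6*2 = -12)
-12 + Z*L = -12 - 14*(-12) = -12 + 168 = 156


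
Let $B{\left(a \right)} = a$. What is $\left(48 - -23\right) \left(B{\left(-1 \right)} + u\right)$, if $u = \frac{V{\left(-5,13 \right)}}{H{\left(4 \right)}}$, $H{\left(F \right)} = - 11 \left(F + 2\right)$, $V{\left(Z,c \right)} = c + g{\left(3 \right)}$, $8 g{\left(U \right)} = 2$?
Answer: $- \frac{22507}{264} \approx -85.254$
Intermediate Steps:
$g{\left(U \right)} = \frac{1}{4}$ ($g{\left(U \right)} = \frac{1}{8} \cdot 2 = \frac{1}{4}$)
$V{\left(Z,c \right)} = \frac{1}{4} + c$ ($V{\left(Z,c \right)} = c + \frac{1}{4} = \frac{1}{4} + c$)
$H{\left(F \right)} = -22 - 11 F$ ($H{\left(F \right)} = - 11 \left(2 + F\right) = -22 - 11 F$)
$u = - \frac{53}{264}$ ($u = \frac{\frac{1}{4} + 13}{-22 - 44} = \frac{53}{4 \left(-22 - 44\right)} = \frac{53}{4 \left(-66\right)} = \frac{53}{4} \left(- \frac{1}{66}\right) = - \frac{53}{264} \approx -0.20076$)
$\left(48 - -23\right) \left(B{\left(-1 \right)} + u\right) = \left(48 - -23\right) \left(-1 - \frac{53}{264}\right) = \left(48 + 23\right) \left(- \frac{317}{264}\right) = 71 \left(- \frac{317}{264}\right) = - \frac{22507}{264}$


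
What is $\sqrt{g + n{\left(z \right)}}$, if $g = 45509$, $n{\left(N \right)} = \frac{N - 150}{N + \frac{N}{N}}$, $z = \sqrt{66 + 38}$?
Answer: $\frac{\sqrt{45359 + 91020 \sqrt{26}}}{\sqrt{1 + 2 \sqrt{26}}} \approx 213.3$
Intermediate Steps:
$z = 2 \sqrt{26}$ ($z = \sqrt{104} = 2 \sqrt{26} \approx 10.198$)
$n{\left(N \right)} = \frac{-150 + N}{1 + N}$ ($n{\left(N \right)} = \frac{-150 + N}{N + 1} = \frac{-150 + N}{1 + N}$)
$\sqrt{g + n{\left(z \right)}} = \sqrt{45509 + \frac{-150 + 2 \sqrt{26}}{1 + 2 \sqrt{26}}}$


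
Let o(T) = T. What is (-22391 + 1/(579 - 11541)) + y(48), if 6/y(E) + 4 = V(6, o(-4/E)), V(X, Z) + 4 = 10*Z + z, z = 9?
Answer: -245055511/10962 ≈ -22355.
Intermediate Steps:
V(X, Z) = 5 + 10*Z (V(X, Z) = -4 + (10*Z + 9) = -4 + (9 + 10*Z) = 5 + 10*Z)
y(E) = 6/(1 - 40/E) (y(E) = 6/(-4 + (5 + 10*(-4/E))) = 6/(-4 + (5 - 40/E)) = 6/(1 - 40/E))
(-22391 + 1/(579 - 11541)) + y(48) = (-22391 + 1/(579 - 11541)) + 6*48/(-40 + 48) = (-22391 + 1/(-10962)) + 6*48/8 = (-22391 - 1/10962) + 6*48*(⅛) = -245450143/10962 + 36 = -245055511/10962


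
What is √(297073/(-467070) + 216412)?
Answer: √47211087991092690/467070 ≈ 465.20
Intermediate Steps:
√(297073/(-467070) + 216412) = √(297073*(-1/467070) + 216412) = √(-297073/467070 + 216412) = √(101079255767/467070) = √47211087991092690/467070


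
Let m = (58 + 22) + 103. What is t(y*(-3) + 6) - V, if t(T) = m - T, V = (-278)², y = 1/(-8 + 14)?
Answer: -154213/2 ≈ -77107.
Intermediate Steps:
y = ⅙ (y = 1/6 = ⅙ ≈ 0.16667)
V = 77284
m = 183 (m = 80 + 103 = 183)
t(T) = 183 - T
t(y*(-3) + 6) - V = (183 - ((⅙)*(-3) + 6)) - 1*77284 = (183 - (-½ + 6)) - 77284 = (183 - 1*11/2) - 77284 = (183 - 11/2) - 77284 = 355/2 - 77284 = -154213/2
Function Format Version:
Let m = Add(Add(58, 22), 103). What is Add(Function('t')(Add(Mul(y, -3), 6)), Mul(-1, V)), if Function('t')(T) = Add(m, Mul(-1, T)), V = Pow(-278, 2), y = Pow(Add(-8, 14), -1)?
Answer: Rational(-154213, 2) ≈ -77107.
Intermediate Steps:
y = Rational(1, 6) (y = Pow(6, -1) = Rational(1, 6) ≈ 0.16667)
V = 77284
m = 183 (m = Add(80, 103) = 183)
Function('t')(T) = Add(183, Mul(-1, T))
Add(Function('t')(Add(Mul(y, -3), 6)), Mul(-1, V)) = Add(Add(183, Mul(-1, Add(Mul(Rational(1, 6), -3), 6))), Mul(-1, 77284)) = Add(Add(183, Mul(-1, Add(Rational(-1, 2), 6))), -77284) = Add(Add(183, Mul(-1, Rational(11, 2))), -77284) = Add(Add(183, Rational(-11, 2)), -77284) = Add(Rational(355, 2), -77284) = Rational(-154213, 2)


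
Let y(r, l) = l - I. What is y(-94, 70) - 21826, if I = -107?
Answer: -21649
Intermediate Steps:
y(r, l) = 107 + l (y(r, l) = l - 1*(-107) = l + 107 = 107 + l)
y(-94, 70) - 21826 = (107 + 70) - 21826 = 177 - 21826 = -21649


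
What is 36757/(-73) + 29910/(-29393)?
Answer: -1082581931/2145689 ≈ -504.54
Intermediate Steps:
36757/(-73) + 29910/(-29393) = 36757*(-1/73) + 29910*(-1/29393) = -36757/73 - 29910/29393 = -1082581931/2145689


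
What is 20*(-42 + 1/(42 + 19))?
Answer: -51220/61 ≈ -839.67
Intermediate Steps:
20*(-42 + 1/(42 + 19)) = 20*(-42 + 1/61) = 20*(-2561/61) = -51220/61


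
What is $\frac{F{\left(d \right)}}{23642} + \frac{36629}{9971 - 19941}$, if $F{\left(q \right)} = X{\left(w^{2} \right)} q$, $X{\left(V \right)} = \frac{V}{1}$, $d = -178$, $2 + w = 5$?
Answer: $- \frac{440977379}{117855370} \approx -3.7417$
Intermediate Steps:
$w = 3$ ($w = -2 + 5 = 3$)
$X{\left(V \right)} = V$ ($X{\left(V \right)} = V 1 = V$)
$F{\left(q \right)} = 9 q$ ($F{\left(q \right)} = 3^{2} q = 9 q$)
$\frac{F{\left(d \right)}}{23642} + \frac{36629}{9971 - 19941} = \frac{9 \left(-178\right)}{23642} + \frac{36629}{9971 - 19941} = \left(-1602\right) \frac{1}{23642} + \frac{36629}{9971 - 19941} = - \frac{801}{11821} + \frac{36629}{-9970} = - \frac{801}{11821} + 36629 \left(- \frac{1}{9970}\right) = - \frac{801}{11821} - \frac{36629}{9970} = - \frac{440977379}{117855370}$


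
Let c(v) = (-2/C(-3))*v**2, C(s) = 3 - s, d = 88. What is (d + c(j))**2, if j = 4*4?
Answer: 64/9 ≈ 7.1111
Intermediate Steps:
j = 16
c(v) = -v**2/3 (c(v) = (-2/(3 - 1*(-3)))*v**2 = (-2/(3 + 3))*v**2 = (-2/6)*v**2 = (-2*1/6)*v**2 = -v**2/3)
(d + c(j))**2 = (88 - 1/3*16**2)**2 = (88 - 1/3*256)**2 = (88 - 256/3)**2 = (8/3)**2 = 64/9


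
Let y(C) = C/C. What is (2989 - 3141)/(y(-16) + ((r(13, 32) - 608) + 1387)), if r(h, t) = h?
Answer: -152/793 ≈ -0.19168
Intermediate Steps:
y(C) = 1
(2989 - 3141)/(y(-16) + ((r(13, 32) - 608) + 1387)) = (2989 - 3141)/(1 + ((13 - 608) + 1387)) = -152/(1 + (-595 + 1387)) = -152/(1 + 792) = -152/793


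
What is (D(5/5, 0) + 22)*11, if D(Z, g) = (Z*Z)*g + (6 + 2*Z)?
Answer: 330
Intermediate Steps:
D(Z, g) = 6 + 2*Z + g*Z² (D(Z, g) = Z²*g + (6 + 2*Z) = g*Z² + (6 + 2*Z) = 6 + 2*Z + g*Z²)
(D(5/5, 0) + 22)*11 = ((6 + 2*(5/5) + 0*(5/5)²) + 22)*11 = ((6 + 2*(5*(⅕)) + 0*(5*(⅕))²) + 22)*11 = ((6 + 2*1 + 0*1²) + 22)*11 = ((6 + 2 + 0*1) + 22)*11 = ((6 + 2 + 0) + 22)*11 = (8 + 22)*11 = 30*11 = 330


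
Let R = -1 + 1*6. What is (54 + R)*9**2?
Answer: 4779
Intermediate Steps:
R = 5 (R = -1 + 6 = 5)
(54 + R)*9**2 = (54 + 5)*9**2 = 59*81 = 4779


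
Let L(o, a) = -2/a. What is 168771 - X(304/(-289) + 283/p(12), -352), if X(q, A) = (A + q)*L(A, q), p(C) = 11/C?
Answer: 41268658321/244525 ≈ 1.6877e+5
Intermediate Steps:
X(q, A) = -2*(A + q)/q (X(q, A) = (A + q)*(-2/q) = -2*(A + q)/q)
168771 - X(304/(-289) + 283/p(12), -352) = 168771 - (-2 - 2*(-352)/(304/(-289) + 283/((11/12)))) = 168771 - (-2 - 2*(-352)/(304*(-1/289) + 283/((11*(1/12))))) = 168771 - (-2 - 2*(-352)/(-304/289 + 283/(11/12))) = 168771 - (-2 - 2*(-352)/(-304/289 + 283*(12/11))) = 168771 - (-2 - 2*(-352)/(-304/289 + 3396/11)) = 168771 - (-2 - 2*(-352)/978100/3179) = 168771 - (-2 - 2*(-352)*3179/978100) = 168771 - (-2 + 559504/244525) = 168771 - 1*70454/244525 = 168771 - 70454/244525 = 41268658321/244525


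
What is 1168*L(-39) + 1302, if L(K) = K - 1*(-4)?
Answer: -39578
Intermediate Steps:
L(K) = 4 + K (L(K) = K + 4 = 4 + K)
1168*L(-39) + 1302 = 1168*(4 - 39) + 1302 = 1168*(-35) + 1302 = -40880 + 1302 = -39578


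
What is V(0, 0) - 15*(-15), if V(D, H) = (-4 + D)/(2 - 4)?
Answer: 227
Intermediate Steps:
V(D, H) = 2 - D/2 (V(D, H) = (-4 + D)/(-2) = (-4 + D)*(-1/2) = 2 - D/2)
V(0, 0) - 15*(-15) = (2 - 1/2*0) - 15*(-15) = (2 + 0) + 225 = 2 + 225 = 227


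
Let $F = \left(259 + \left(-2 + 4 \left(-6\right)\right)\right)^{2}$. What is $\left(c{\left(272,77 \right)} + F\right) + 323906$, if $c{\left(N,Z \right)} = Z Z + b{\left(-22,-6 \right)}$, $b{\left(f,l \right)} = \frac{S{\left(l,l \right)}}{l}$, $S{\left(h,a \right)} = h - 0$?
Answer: $384125$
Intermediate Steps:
$S{\left(h,a \right)} = h$ ($S{\left(h,a \right)} = h + 0 = h$)
$b{\left(f,l \right)} = 1$ ($b{\left(f,l \right)} = \frac{l}{l} = 1$)
$c{\left(N,Z \right)} = 1 + Z^{2}$ ($c{\left(N,Z \right)} = Z Z + 1 = Z^{2} + 1 = 1 + Z^{2}$)
$F = 54289$ ($F = \left(259 - 26\right)^{2} = 233^{2} = 54289$)
$\left(c{\left(272,77 \right)} + F\right) + 323906 = \left(\left(1 + 77^{2}\right) + 54289\right) + 323906 = \left(\left(1 + 5929\right) + 54289\right) + 323906 = \left(5930 + 54289\right) + 323906 = 60219 + 323906 = 384125$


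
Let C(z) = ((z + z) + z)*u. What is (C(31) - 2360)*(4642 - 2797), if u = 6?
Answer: -3324690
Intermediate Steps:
C(z) = 18*z (C(z) = ((z + z) + z)*6 = (2*z + z)*6 = (3*z)*6 = 18*z)
(C(31) - 2360)*(4642 - 2797) = (18*31 - 2360)*(4642 - 2797) = (558 - 2360)*1845 = -1802*1845 = -3324690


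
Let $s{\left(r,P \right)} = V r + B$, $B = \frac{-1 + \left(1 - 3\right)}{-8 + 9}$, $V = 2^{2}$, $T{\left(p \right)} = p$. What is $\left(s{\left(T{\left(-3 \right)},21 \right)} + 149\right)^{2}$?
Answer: $17956$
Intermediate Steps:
$V = 4$
$B = -3$ ($B = \frac{-1 - 2}{1} = \left(-3\right) 1 = -3$)
$s{\left(r,P \right)} = -3 + 4 r$ ($s{\left(r,P \right)} = 4 r - 3 = -3 + 4 r$)
$\left(s{\left(T{\left(-3 \right)},21 \right)} + 149\right)^{2} = \left(\left(-3 + 4 \left(-3\right)\right) + 149\right)^{2} = \left(\left(-3 - 12\right) + 149\right)^{2} = \left(-15 + 149\right)^{2} = 134^{2} = 17956$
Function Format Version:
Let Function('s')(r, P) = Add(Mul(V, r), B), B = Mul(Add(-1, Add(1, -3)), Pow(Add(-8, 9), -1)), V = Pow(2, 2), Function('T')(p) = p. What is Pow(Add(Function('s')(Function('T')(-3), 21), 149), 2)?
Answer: 17956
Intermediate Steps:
V = 4
B = -3 (B = Mul(Add(-1, -2), Pow(1, -1)) = Mul(-3, 1) = -3)
Function('s')(r, P) = Add(-3, Mul(4, r)) (Function('s')(r, P) = Add(Mul(4, r), -3) = Add(-3, Mul(4, r)))
Pow(Add(Function('s')(Function('T')(-3), 21), 149), 2) = Pow(Add(Add(-3, Mul(4, -3)), 149), 2) = Pow(Add(Add(-3, -12), 149), 2) = Pow(Add(-15, 149), 2) = Pow(134, 2) = 17956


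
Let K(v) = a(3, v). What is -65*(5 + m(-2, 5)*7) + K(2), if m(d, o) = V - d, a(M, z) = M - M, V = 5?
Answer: -3510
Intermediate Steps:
a(M, z) = 0
m(d, o) = 5 - d
K(v) = 0
-65*(5 + m(-2, 5)*7) + K(2) = -65*(5 + (5 - 1*(-2))*7) + 0 = -65*(5 + (5 + 2)*7) + 0 = -65*(5 + 7*7) + 0 = -65*(5 + 49) + 0 = -65*54 + 0 = -3510 + 0 = -3510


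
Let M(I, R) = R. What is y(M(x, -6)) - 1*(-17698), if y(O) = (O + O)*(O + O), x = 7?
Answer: 17842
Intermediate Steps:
y(O) = 4*O² (y(O) = (2*O)*(2*O) = 4*O²)
y(M(x, -6)) - 1*(-17698) = 4*(-6)² - 1*(-17698) = 4*36 + 17698 = 144 + 17698 = 17842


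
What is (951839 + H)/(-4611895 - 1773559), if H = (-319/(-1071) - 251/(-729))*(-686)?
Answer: -11790681343/79134931422 ≈ -0.14899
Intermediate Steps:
H = -5459384/12393 (H = (-319*(-1/1071) - 251*(-1/729))*(-686) = (319/1071 + 251/729)*(-686) = (55708/86751)*(-686) = -5459384/12393 ≈ -440.52)
(951839 + H)/(-4611895 - 1773559) = (951839 - 5459384/12393)/(-4611895 - 1773559) = (11790681343/12393)/(-6385454) = (11790681343/12393)*(-1/6385454) = -11790681343/79134931422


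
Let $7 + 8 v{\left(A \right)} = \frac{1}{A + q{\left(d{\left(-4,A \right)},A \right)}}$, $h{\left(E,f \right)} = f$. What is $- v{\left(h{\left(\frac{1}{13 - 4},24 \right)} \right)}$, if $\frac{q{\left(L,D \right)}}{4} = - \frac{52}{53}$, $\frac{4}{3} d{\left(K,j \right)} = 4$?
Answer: $\frac{7395}{8512} \approx 0.86877$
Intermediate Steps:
$d{\left(K,j \right)} = 3$ ($d{\left(K,j \right)} = \frac{3}{4} \cdot 4 = 3$)
$q{\left(L,D \right)} = - \frac{208}{53}$ ($q{\left(L,D \right)} = 4 \left(- \frac{52}{53}\right) = - \frac{208}{53}$)
$v{\left(A \right)} = - \frac{7}{8} + \frac{1}{8 \left(- \frac{208}{53} + A\right)}$ ($v{\left(A \right)} = - \frac{7}{8} + \frac{1}{8 \left(A - \frac{208}{53}\right)} = - \frac{7}{8} + \frac{1}{8 \left(- \frac{208}{53} + A\right)}$)
$- v{\left(h{\left(\frac{1}{13 - 4},24 \right)} \right)} = - \frac{1509 - 8904}{8 \left(-208 + 53 \cdot 24\right)} = - \frac{1509 - 8904}{8 \left(-208 + 1272\right)} = - \frac{-7395}{8 \cdot 1064} = \left(-1\right) \left(- \frac{7395}{8512}\right) = \frac{7395}{8512}$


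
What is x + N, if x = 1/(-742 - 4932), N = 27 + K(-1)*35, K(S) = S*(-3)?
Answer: 748967/5674 ≈ 132.00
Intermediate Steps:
K(S) = -3*S
N = 132 (N = 27 - 3*(-1)*35 = 27 + 3*35 = 27 + 105 = 132)
x = -1/5674 (x = 1/(-5674) = -1/5674 ≈ -0.00017624)
x + N = -1/5674 + 132 = 748967/5674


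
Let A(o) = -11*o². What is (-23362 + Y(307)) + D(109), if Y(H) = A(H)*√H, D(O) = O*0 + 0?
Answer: -23362 - 1036739*√307 ≈ -1.8188e+7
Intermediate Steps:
D(O) = 0 (D(O) = 0 + 0 = 0)
Y(H) = -11*H^(5/2) (Y(H) = (-11*H²)*√H = -11*H^(5/2))
(-23362 + Y(307)) + D(109) = (-23362 - 1036739*√307) + 0 = -23362 - 1036739*√307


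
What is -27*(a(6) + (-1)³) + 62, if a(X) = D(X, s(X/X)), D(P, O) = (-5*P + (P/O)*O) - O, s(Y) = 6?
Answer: 899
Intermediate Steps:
D(P, O) = -O - 4*P (D(P, O) = (-5*P + P) - O = -4*P - O = -O - 4*P)
a(X) = -6 - 4*X (a(X) = -1*6 - 4*X = -6 - 4*X)
-27*(a(6) + (-1)³) + 62 = -27*((-6 - 4*6) + (-1)³) + 62 = -27*((-6 - 24) - 1) + 62 = -27*(-30 - 1) + 62 = -27*(-31) + 62 = 837 + 62 = 899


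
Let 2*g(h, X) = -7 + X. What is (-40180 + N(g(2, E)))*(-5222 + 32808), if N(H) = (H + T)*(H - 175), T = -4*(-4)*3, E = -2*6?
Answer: -2608711469/2 ≈ -1.3044e+9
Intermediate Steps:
E = -12
T = 48 (T = 16*3 = 48)
g(h, X) = -7/2 + X/2 (g(h, X) = (-7 + X)/2 = -7/2 + X/2)
N(H) = (-175 + H)*(48 + H) (N(H) = (H + 48)*(H - 175) = (48 + H)*(-175 + H) = (-175 + H)*(48 + H))
(-40180 + N(g(2, E)))*(-5222 + 32808) = (-40180 + (-8400 + (-7/2 + (1/2)*(-12))**2 - 127*(-7/2 + (1/2)*(-12))))*(-5222 + 32808) = (-40180 + (-8400 + (-7/2 - 6)**2 - 127*(-7/2 - 6)))*27586 = (-40180 + (-8400 + (-19/2)**2 - 127*(-19/2)))*27586 = (-40180 + (-8400 + 361/4 + 2413/2))*27586 = (-40180 - 28413/4)*27586 = -189133/4*27586 = -2608711469/2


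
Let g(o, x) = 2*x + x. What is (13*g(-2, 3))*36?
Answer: 4212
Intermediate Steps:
g(o, x) = 3*x
(13*g(-2, 3))*36 = (13*(3*3))*36 = (13*9)*36 = 117*36 = 4212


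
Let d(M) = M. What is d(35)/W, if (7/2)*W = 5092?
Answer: 245/10184 ≈ 0.024057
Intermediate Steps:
W = 10184/7 (W = (2/7)*5092 = 10184/7 ≈ 1454.9)
d(35)/W = 35/(10184/7) = 35*(7/10184) = 245/10184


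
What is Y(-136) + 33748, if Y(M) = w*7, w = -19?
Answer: 33615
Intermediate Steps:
Y(M) = -133 (Y(M) = -19*7 = -133)
Y(-136) + 33748 = -133 + 33748 = 33615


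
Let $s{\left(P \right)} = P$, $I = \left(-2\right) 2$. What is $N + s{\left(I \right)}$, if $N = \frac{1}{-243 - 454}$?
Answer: $- \frac{2789}{697} \approx -4.0014$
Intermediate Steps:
$I = -4$
$N = - \frac{1}{697}$ ($N = \frac{1}{-697} = - \frac{1}{697} \approx -0.0014347$)
$N + s{\left(I \right)} = - \frac{1}{697} - 4 = - \frac{2789}{697}$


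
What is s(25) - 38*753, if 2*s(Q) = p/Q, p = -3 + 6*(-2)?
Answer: -286143/10 ≈ -28614.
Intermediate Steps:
p = -15 (p = -3 - 12 = -15)
s(Q) = -15/(2*Q) (s(Q) = (-15/Q)/2 = -15/(2*Q))
s(25) - 38*753 = -15/2/25 - 38*753 = -15/2*1/25 - 1*28614 = -3/10 - 28614 = -286143/10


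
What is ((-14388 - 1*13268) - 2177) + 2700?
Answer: -27133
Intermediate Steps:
((-14388 - 1*13268) - 2177) + 2700 = ((-14388 - 13268) - 2177) + 2700 = (-27656 - 2177) + 2700 = -29833 + 2700 = -27133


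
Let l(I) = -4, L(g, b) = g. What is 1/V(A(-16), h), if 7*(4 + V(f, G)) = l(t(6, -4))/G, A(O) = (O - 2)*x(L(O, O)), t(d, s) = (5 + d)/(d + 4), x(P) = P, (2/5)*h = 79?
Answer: -2765/11068 ≈ -0.24982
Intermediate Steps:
h = 395/2 (h = (5/2)*79 = 395/2 ≈ 197.50)
t(d, s) = (5 + d)/(4 + d)
A(O) = O*(-2 + O) (A(O) = (O - 2)*O = (-2 + O)*O = O*(-2 + O))
V(f, G) = -4 - 4/(7*G) (V(f, G) = -4 + (-4/G)/7 = -4 - 4/(7*G))
1/V(A(-16), h) = 1/(-4 - 4/(7*395/2)) = 1/(-4 - 4/7*2/395) = 1/(-4 - 8/2765) = 1/(-11068/2765) = -2765/11068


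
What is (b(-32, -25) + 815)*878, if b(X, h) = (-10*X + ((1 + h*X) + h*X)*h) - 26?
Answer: -34168248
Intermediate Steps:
b(X, h) = -26 - 10*X + h*(1 + 2*X*h) (b(X, h) = (-10*X + ((1 + X*h) + X*h)*h) - 26 = (-10*X + (1 + 2*X*h)*h) - 26 = (-10*X + h*(1 + 2*X*h)) - 26 = -26 - 10*X + h*(1 + 2*X*h))
(b(-32, -25) + 815)*878 = ((-26 - 25 - 10*(-32) + 2*(-32)*(-25)²) + 815)*878 = ((-26 - 25 + 320 + 2*(-32)*625) + 815)*878 = ((-26 - 25 + 320 - 40000) + 815)*878 = (-39731 + 815)*878 = -38916*878 = -34168248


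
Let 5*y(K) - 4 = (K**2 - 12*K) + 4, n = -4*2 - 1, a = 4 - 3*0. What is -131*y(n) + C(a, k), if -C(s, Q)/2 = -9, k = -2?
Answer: -25717/5 ≈ -5143.4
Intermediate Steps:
a = 4 (a = 4 + 0 = 4)
C(s, Q) = 18 (C(s, Q) = -2*(-9) = 18)
n = -9 (n = -8 - 1 = -9)
y(K) = 8/5 - 12*K/5 + K**2/5 (y(K) = 4/5 + ((K**2 - 12*K) + 4)/5 = 4/5 + (4 + K**2 - 12*K)/5 = 4/5 + (4/5 - 12*K/5 + K**2/5) = 8/5 - 12*K/5 + K**2/5)
-131*y(n) + C(a, k) = -131*(8/5 - 12/5*(-9) + (1/5)*(-9)**2) + 18 = -131*(8/5 + 108/5 + (1/5)*81) + 18 = -131*(8/5 + 108/5 + 81/5) + 18 = -131*197/5 + 18 = -25807/5 + 18 = -25717/5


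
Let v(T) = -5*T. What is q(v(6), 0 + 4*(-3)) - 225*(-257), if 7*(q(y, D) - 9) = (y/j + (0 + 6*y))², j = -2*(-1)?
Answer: 442863/7 ≈ 63266.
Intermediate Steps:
j = 2
q(y, D) = 9 + 169*y²/28 (q(y, D) = 9 + (y/2 + (0 + 6*y))²/7 = 9 + (y*(½) + 6*y)²/7 = 9 + (y/2 + 6*y)²/7 = 9 + (13*y/2)²/7 = 9 + (169*y²/4)/7 = 9 + 169*y²/28)
q(v(6), 0 + 4*(-3)) - 225*(-257) = (9 + 169*(-5*6)²/28) - 225*(-257) = (9 + (169/28)*(-30)²) + 57825 = (9 + (169/28)*900) + 57825 = (9 + 38025/7) + 57825 = 38088/7 + 57825 = 442863/7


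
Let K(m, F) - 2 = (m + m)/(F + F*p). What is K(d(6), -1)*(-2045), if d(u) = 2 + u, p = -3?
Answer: -20450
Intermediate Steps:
K(m, F) = 2 - m/F (K(m, F) = 2 + (m + m)/(F + F*(-3)) = 2 + (2*m)/(F - 3*F) = 2 + (2*m)/((-2*F)) = 2 + (2*m)*(-1/(2*F)) = 2 - m/F)
K(d(6), -1)*(-2045) = (2 - 1*(2 + 6)/(-1))*(-2045) = (2 - 1*8*(-1))*(-2045) = (2 + 8)*(-2045) = 10*(-2045) = -20450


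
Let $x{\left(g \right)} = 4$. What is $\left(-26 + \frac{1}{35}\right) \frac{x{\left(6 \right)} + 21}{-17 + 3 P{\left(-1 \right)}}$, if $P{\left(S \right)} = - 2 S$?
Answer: $\frac{4545}{77} \approx 59.026$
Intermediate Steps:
$\left(-26 + \frac{1}{35}\right) \frac{x{\left(6 \right)} + 21}{-17 + 3 P{\left(-1 \right)}} = \left(-26 + \frac{1}{35}\right) \frac{4 + 21}{-17 + 3 \left(\left(-2\right) \left(-1\right)\right)} = \left(-26 + \frac{1}{35}\right) \frac{25}{-17 + 3 \cdot 2} = - \frac{909 \frac{25}{-17 + 6}}{35} = - \frac{909 \frac{25}{-11}}{35} = - \frac{909 \cdot 25 \left(- \frac{1}{11}\right)}{35} = \left(- \frac{909}{35}\right) \left(- \frac{25}{11}\right) = \frac{4545}{77}$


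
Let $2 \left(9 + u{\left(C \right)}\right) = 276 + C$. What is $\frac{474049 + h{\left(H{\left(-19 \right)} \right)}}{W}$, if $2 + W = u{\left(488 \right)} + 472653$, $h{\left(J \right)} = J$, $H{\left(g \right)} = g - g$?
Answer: $\frac{474049}{473024} \approx 1.0022$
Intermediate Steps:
$H{\left(g \right)} = 0$
$u{\left(C \right)} = 129 + \frac{C}{2}$ ($u{\left(C \right)} = -9 + \frac{276 + C}{2} = -9 + \left(138 + \frac{C}{2}\right) = 129 + \frac{C}{2}$)
$W = 473024$ ($W = -2 + \left(\left(129 + \frac{1}{2} \cdot 488\right) + 472653\right) = -2 + \left(\left(129 + 244\right) + 472653\right) = -2 + \left(373 + 472653\right) = -2 + 473026 = 473024$)
$\frac{474049 + h{\left(H{\left(-19 \right)} \right)}}{W} = \frac{474049 + 0}{473024} = 474049 \cdot \frac{1}{473024} = \frac{474049}{473024}$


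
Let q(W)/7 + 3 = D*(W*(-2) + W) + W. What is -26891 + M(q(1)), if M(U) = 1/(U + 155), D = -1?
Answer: -3979867/148 ≈ -26891.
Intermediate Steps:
q(W) = -21 + 14*W (q(W) = -21 + 7*(-(W*(-2) + W) + W) = -21 + 7*(-(-2*W + W) + W) = -21 + 7*(-(-1)*W + W) = -21 + 7*(W + W) = -21 + 7*(2*W) = -21 + 14*W)
M(U) = 1/(155 + U)
-26891 + M(q(1)) = -26891 + 1/(155 + (-21 + 14*1)) = -26891 + 1/(155 + (-21 + 14)) = -26891 + 1/(155 - 7) = -26891 + 1/148 = -3979867/148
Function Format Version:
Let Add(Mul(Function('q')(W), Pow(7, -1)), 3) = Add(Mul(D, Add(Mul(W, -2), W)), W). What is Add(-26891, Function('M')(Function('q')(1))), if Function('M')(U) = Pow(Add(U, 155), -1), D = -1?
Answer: Rational(-3979867, 148) ≈ -26891.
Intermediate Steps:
Function('q')(W) = Add(-21, Mul(14, W)) (Function('q')(W) = Add(-21, Mul(7, Add(Mul(-1, Add(Mul(W, -2), W)), W))) = Add(-21, Mul(7, Add(Mul(-1, Add(Mul(-2, W), W)), W))) = Add(-21, Mul(7, Add(Mul(-1, Mul(-1, W)), W))) = Add(-21, Mul(7, Add(W, W))) = Add(-21, Mul(7, Mul(2, W))) = Add(-21, Mul(14, W)))
Function('M')(U) = Pow(Add(155, U), -1)
Add(-26891, Function('M')(Function('q')(1))) = Add(-26891, Pow(Add(155, Add(-21, Mul(14, 1))), -1)) = Add(-26891, Pow(Add(155, Add(-21, 14)), -1)) = Add(-26891, Pow(Add(155, -7), -1)) = Add(-26891, Pow(148, -1)) = Add(-26891, Rational(1, 148)) = Rational(-3979867, 148)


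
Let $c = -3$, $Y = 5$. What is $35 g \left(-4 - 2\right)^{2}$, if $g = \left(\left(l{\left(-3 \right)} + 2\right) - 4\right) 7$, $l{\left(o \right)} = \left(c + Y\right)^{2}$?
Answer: $17640$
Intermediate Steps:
$l{\left(o \right)} = 4$ ($l{\left(o \right)} = \left(-3 + 5\right)^{2} = 2^{2} = 4$)
$g = 14$ ($g = \left(\left(4 + 2\right) - 4\right) 7 = \left(6 - 4\right) 7 = 2 \cdot 7 = 14$)
$35 g \left(-4 - 2\right)^{2} = 35 \cdot 14 \left(-4 - 2\right)^{2} = 490 \left(-6\right)^{2} = 490 \cdot 36 = 17640$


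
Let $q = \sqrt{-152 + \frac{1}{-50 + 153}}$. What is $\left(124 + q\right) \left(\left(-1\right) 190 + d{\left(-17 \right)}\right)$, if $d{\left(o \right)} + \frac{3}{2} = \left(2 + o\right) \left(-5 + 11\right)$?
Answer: $-34906 - \frac{563 i \sqrt{1612465}}{206} \approx -34906.0 - 3470.5 i$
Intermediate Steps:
$d{\left(o \right)} = \frac{21}{2} + 6 o$ ($d{\left(o \right)} = - \frac{3}{2} + \left(2 + o\right) \left(-5 + 11\right) = - \frac{3}{2} + \left(2 + o\right) 6 = - \frac{3}{2} + \left(12 + 6 o\right) = \frac{21}{2} + 6 o$)
$q = \frac{i \sqrt{1612465}}{103}$ ($q = \sqrt{-152 + \frac{1}{103}} = \sqrt{- \frac{15655}{103}} = \frac{i \sqrt{1612465}}{103} \approx 12.328 i$)
$\left(124 + q\right) \left(\left(-1\right) 190 + d{\left(-17 \right)}\right) = \left(124 + \frac{i \sqrt{1612465}}{103}\right) \left(\left(-1\right) 190 + \left(\frac{21}{2} + 6 \left(-17\right)\right)\right) = \left(124 + \frac{i \sqrt{1612465}}{103}\right) \left(-190 + \left(\frac{21}{2} - 102\right)\right) = \left(124 + \frac{i \sqrt{1612465}}{103}\right) \left(-190 - \frac{183}{2}\right) = \left(124 + \frac{i \sqrt{1612465}}{103}\right) \left(- \frac{563}{2}\right) = -34906 - \frac{563 i \sqrt{1612465}}{206}$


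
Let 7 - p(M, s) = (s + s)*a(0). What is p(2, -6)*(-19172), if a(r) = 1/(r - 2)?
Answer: -19172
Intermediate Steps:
a(r) = 1/(-2 + r)
p(M, s) = 7 + s (p(M, s) = 7 - (s + s)/(-2 + 0) = 7 - 2*s/(-2) = 7 - 2*s*(-1)/2 = 7 - (-1)*s = 7 + s)
p(2, -6)*(-19172) = (7 - 6)*(-19172) = 1*(-19172) = -19172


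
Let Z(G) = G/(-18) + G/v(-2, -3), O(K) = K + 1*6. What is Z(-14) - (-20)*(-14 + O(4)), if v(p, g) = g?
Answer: -671/9 ≈ -74.556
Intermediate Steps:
O(K) = 6 + K (O(K) = K + 6 = 6 + K)
Z(G) = -7*G/18 (Z(G) = G/(-18) + G/(-3) = G*(-1/18) + G*(-1/3) = -G/18 - G/3 = -7*G/18)
Z(-14) - (-20)*(-14 + O(4)) = -7/18*(-14) - (-20)*(-14 + (6 + 4)) = 49/9 - (-20)*(-14 + 10) = 49/9 - (-20)*(-4) = 49/9 - 1*80 = 49/9 - 80 = -671/9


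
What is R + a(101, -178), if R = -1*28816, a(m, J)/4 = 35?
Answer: -28676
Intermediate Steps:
a(m, J) = 140 (a(m, J) = 4*35 = 140)
R = -28816
R + a(101, -178) = -28816 + 140 = -28676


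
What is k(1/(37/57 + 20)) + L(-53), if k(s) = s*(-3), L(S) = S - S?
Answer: -171/1177 ≈ -0.14528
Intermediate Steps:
L(S) = 0
k(s) = -3*s
k(1/(37/57 + 20)) + L(-53) = -3/(37/57 + 20) + 0 = -3/1177/57 + 0 = -3*57/1177 + 0 = -171/1177 + 0 = -171/1177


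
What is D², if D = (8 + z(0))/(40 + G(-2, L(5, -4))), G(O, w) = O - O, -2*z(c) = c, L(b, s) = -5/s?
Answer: 1/25 ≈ 0.040000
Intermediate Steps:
z(c) = -c/2
G(O, w) = 0
D = ⅕ (D = (8 - ½*0)/(40 + 0) = (8 + 0)/40 = 8*(1/40) = ⅕ ≈ 0.20000)
D² = (⅕)² = 1/25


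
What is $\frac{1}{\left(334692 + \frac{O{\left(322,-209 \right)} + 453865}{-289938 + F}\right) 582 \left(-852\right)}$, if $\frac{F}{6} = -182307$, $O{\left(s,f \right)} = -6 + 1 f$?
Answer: $- \frac{23063}{3827571258253884} \approx -6.0255 \cdot 10^{-12}$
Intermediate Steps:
$O{\left(s,f \right)} = -6 + f$
$F = -1093842$ ($F = 6 \left(-182307\right) = -1093842$)
$\frac{1}{\left(334692 + \frac{O{\left(322,-209 \right)} + 453865}{-289938 + F}\right) 582 \left(-852\right)} = \frac{1}{\left(334692 + \frac{\left(-6 - 209\right) + 453865}{-289938 - 1093842}\right) 582 \left(-852\right)} = \frac{1}{\left(334692 + \frac{-215 + 453865}{-1383780}\right) \left(-495864\right)} = \frac{1}{334692 + 453650 \left(- \frac{1}{1383780}\right)} \left(- \frac{1}{495864}\right) = \frac{1}{334692 - \frac{45365}{138378}} \left(- \frac{1}{495864}\right) = \frac{1}{\frac{46313964211}{138378}} \left(- \frac{1}{495864}\right) = \frac{138378}{46313964211} \left(- \frac{1}{495864}\right) = - \frac{23063}{3827571258253884}$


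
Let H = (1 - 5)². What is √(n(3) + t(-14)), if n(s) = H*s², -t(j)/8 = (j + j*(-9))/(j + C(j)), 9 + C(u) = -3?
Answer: 4*√1885/13 ≈ 13.359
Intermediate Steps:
C(u) = -12 (C(u) = -9 - 3 = -12)
H = 16 (H = (-4)² = 16)
t(j) = 64*j/(-12 + j) (t(j) = -8*(j + j*(-9))/(j - 12) = -8*(j - 9*j)/(-12 + j) = -8*(-8*j)/(-12 + j) = -(-64)*j/(-12 + j) = 64*j/(-12 + j))
n(s) = 16*s²
√(n(3) + t(-14)) = √(16*3² + 64*(-14)/(-12 - 14)) = √(16*9 + 64*(-14)/(-26)) = √(144 + 64*(-14)*(-1/26)) = √(144 + 448/13) = √(2320/13) = 4*√1885/13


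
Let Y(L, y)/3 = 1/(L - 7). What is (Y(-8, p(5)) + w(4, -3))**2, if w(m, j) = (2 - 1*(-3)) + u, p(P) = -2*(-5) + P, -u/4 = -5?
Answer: 15376/25 ≈ 615.04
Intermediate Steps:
u = 20 (u = -4*(-5) = 20)
p(P) = 10 + P
Y(L, y) = 3/(-7 + L) (Y(L, y) = 3/(L - 7) = 3/(-7 + L))
w(m, j) = 25 (w(m, j) = (2 - 1*(-3)) + 20 = (2 + 3) + 20 = 5 + 20 = 25)
(Y(-8, p(5)) + w(4, -3))**2 = (3/(-7 - 8) + 25)**2 = (3/(-15) + 25)**2 = (3*(-1/15) + 25)**2 = (-1/5 + 25)**2 = (124/5)**2 = 15376/25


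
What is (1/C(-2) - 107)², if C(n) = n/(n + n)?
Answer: 11025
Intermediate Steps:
C(n) = ½ (C(n) = n/((2*n)) = n*(1/(2*n)) = ½)
(1/C(-2) - 107)² = (1/(½) - 107)² = (2 - 107)² = (-105)² = 11025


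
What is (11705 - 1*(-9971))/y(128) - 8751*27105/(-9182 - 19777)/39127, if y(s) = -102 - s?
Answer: -4084343478403/43434687065 ≈ -94.034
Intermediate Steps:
(11705 - 1*(-9971))/y(128) - 8751*27105/(-9182 - 19777)/39127 = (11705 - 1*(-9971))/(-102 - 1*128) - 8751*27105/(-9182 - 19777)/39127 = (11705 + 9971)/(-102 - 128) - 8751/((-28959*1/27105))*(1/39127) = 21676/(-230) - 8751/(-9653/9035)*(1/39127) = 21676*(-1/230) - 8751*(-9035/9653)*(1/39127) = -10838/115 + (79065285/9653)*(1/39127) = -10838/115 + 79065285/377692931 = -4084343478403/43434687065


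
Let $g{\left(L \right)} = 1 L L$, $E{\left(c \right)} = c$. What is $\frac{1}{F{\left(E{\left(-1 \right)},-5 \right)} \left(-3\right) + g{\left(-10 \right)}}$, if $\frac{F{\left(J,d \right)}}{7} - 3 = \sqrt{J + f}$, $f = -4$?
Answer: $\frac{37}{3574} + \frac{21 i \sqrt{5}}{3574} \approx 0.010353 + 0.013139 i$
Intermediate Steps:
$g{\left(L \right)} = L^{2}$ ($g{\left(L \right)} = L L = L^{2}$)
$F{\left(J,d \right)} = 21 + 7 \sqrt{-4 + J}$ ($F{\left(J,d \right)} = 21 + 7 \sqrt{J - 4} = 21 + 7 \sqrt{-4 + J}$)
$\frac{1}{F{\left(E{\left(-1 \right)},-5 \right)} \left(-3\right) + g{\left(-10 \right)}} = \frac{1}{\left(21 + 7 \sqrt{-4 - 1}\right) \left(-3\right) + \left(-10\right)^{2}} = \frac{1}{\left(21 + 7 \sqrt{-5}\right) \left(-3\right) + 100} = \frac{1}{\left(21 + 7 i \sqrt{5}\right) \left(-3\right) + 100} = \frac{1}{\left(-63 - 21 i \sqrt{5}\right) + 100} = \frac{1}{37 - 21 i \sqrt{5}}$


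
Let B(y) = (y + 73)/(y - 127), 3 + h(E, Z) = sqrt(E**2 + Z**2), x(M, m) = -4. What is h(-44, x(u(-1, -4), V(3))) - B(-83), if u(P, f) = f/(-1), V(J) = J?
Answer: -64/21 + 4*sqrt(122) ≈ 41.134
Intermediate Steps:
u(P, f) = -f (u(P, f) = f*(-1) = -f)
h(E, Z) = -3 + sqrt(E**2 + Z**2)
B(y) = (73 + y)/(-127 + y)
h(-44, x(u(-1, -4), V(3))) - B(-83) = (-3 + sqrt((-44)**2 + (-4)**2)) - (73 - 83)/(-127 - 83) = (-3 + sqrt(1936 + 16)) - (-10)/(-210) = (-3 + sqrt(1952)) - (-1)*(-10)/210 = (-3 + 4*sqrt(122)) - 1*1/21 = (-3 + 4*sqrt(122)) - 1/21 = -64/21 + 4*sqrt(122)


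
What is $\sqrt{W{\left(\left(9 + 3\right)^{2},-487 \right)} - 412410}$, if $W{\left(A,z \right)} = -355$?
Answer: $i \sqrt{412765} \approx 642.47 i$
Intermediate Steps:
$\sqrt{W{\left(\left(9 + 3\right)^{2},-487 \right)} - 412410} = \sqrt{-355 - 412410} = \sqrt{-412765} = i \sqrt{412765}$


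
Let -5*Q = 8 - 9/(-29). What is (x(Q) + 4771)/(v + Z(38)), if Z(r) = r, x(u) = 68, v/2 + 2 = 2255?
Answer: 4839/4544 ≈ 1.0649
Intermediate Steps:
v = 4506 (v = -4 + 2*2255 = -4 + 4510 = 4506)
Q = -241/145 (Q = -(8 - 9/(-29))/5 = -(8 - 9*(-1)/29)/5 = -(8 - 1*(-9/29))/5 = -(8 + 9/29)/5 = -⅕*241/29 = -241/145 ≈ -1.6621)
(x(Q) + 4771)/(v + Z(38)) = (68 + 4771)/(4506 + 38) = 4839/4544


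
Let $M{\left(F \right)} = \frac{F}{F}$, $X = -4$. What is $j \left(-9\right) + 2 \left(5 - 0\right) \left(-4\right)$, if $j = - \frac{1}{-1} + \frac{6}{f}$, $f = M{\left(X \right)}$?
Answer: $-103$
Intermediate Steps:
$M{\left(F \right)} = 1$
$f = 1$
$j = 7$ ($j = - \frac{1}{-1} + \frac{6}{1} = \left(-1\right) \left(-1\right) + 6 \cdot 1 = 1 + 6 = 7$)
$j \left(-9\right) + 2 \left(5 - 0\right) \left(-4\right) = 7 \left(-9\right) + 2 \left(5 - 0\right) \left(-4\right) = -63 + 2 \left(5 + \left(-1 + 1\right)\right) \left(-4\right) = -63 + 2 \left(5 + 0\right) \left(-4\right) = -63 + 2 \cdot 5 \left(-4\right) = -63 + 2 \left(-20\right) = -63 - 40 = -103$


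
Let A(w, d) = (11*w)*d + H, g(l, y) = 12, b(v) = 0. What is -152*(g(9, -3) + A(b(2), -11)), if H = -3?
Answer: -1368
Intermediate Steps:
A(w, d) = -3 + 11*d*w (A(w, d) = (11*w)*d - 3 = 11*d*w - 3 = -3 + 11*d*w)
-152*(g(9, -3) + A(b(2), -11)) = -152*(12 + (-3 + 11*(-11)*0)) = -152*(12 + (-3 + 0)) = -152*(12 - 3) = -152*9 = -1368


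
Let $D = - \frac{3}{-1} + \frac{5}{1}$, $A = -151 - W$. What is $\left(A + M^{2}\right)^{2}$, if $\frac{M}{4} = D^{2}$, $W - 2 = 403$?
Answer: $4222400400$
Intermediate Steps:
$W = 405$ ($W = 2 + 403 = 405$)
$A = -556$ ($A = -151 - 405 = -556$)
$D = 8$ ($D = \left(-3\right) \left(-1\right) + 5 \cdot 1 = 3 + 5 = 8$)
$M = 256$ ($M = 4 \cdot 8^{2} = 4 \cdot 64 = 256$)
$\left(A + M^{2}\right)^{2} = \left(-556 + 256^{2}\right)^{2} = \left(-556 + 65536\right)^{2} = 64980^{2} = 4222400400$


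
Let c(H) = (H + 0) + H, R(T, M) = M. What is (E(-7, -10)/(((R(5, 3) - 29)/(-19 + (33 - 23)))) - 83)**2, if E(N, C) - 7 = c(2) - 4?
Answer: 4389025/676 ≈ 6492.6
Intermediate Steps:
c(H) = 2*H (c(H) = H + H = 2*H)
E(N, C) = 7 (E(N, C) = 7 + (2*2 - 4) = 7 + (4 - 4) = 7 + 0 = 7)
(E(-7, -10)/(((R(5, 3) - 29)/(-19 + (33 - 23)))) - 83)**2 = (7/(((3 - 29)/(-19 + (33 - 23)))) - 83)**2 = (7/((-26/(-19 + 10))) - 83)**2 = (7/((-26/(-9))) - 83)**2 = (7/((-26*(-1/9))) - 83)**2 = (7/(26/9) - 83)**2 = (7*(9/26) - 83)**2 = (63/26 - 83)**2 = (-2095/26)**2 = 4389025/676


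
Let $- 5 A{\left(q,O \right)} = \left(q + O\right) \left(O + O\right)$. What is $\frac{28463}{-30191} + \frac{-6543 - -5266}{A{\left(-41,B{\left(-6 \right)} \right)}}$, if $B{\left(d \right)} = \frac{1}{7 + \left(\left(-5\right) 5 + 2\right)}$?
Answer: $\frac{24655800289}{19835487} \approx 1243.0$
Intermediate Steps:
$B{\left(d \right)} = - \frac{1}{16}$ ($B{\left(d \right)} = \frac{1}{7 + \left(-25 + 2\right)} = \frac{1}{7 - 23} = \frac{1}{-16} = - \frac{1}{16}$)
$A{\left(q,O \right)} = - \frac{2 O \left(O + q\right)}{5}$ ($A{\left(q,O \right)} = - \frac{\left(q + O\right) \left(O + O\right)}{5} = - \frac{\left(O + q\right) 2 O}{5} = - \frac{2 O \left(O + q\right)}{5}$)
$\frac{28463}{-30191} + \frac{-6543 - -5266}{A{\left(-41,B{\left(-6 \right)} \right)}} = \frac{28463}{-30191} + \frac{-6543 - -5266}{\left(- \frac{2}{5}\right) \left(- \frac{1}{16}\right) \left(- \frac{1}{16} - 41\right)} = 28463 \left(- \frac{1}{30191}\right) + \frac{-6543 + 5266}{\left(- \frac{2}{5}\right) \left(- \frac{1}{16}\right) \left(- \frac{657}{16}\right)} = - \frac{28463}{30191} - \frac{1277}{- \frac{657}{640}} = - \frac{28463}{30191} - - \frac{817280}{657} = - \frac{28463}{30191} + \frac{817280}{657} = \frac{24655800289}{19835487}$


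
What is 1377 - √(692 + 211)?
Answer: 1377 - √903 ≈ 1346.9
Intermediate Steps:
1377 - √(692 + 211) = 1377 - √903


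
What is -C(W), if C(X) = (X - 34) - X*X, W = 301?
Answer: 90334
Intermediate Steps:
C(X) = -34 + X - X**2 (C(X) = (-34 + X) - X**2 = -34 + X - X**2)
-C(W) = -(-34 + 301 - 1*301**2) = -(-34 + 301 - 1*90601) = -(-34 + 301 - 90601) = -1*(-90334) = 90334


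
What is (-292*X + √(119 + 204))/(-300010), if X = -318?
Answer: -46428/150005 - √323/300010 ≈ -0.30957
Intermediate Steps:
(-292*X + √(119 + 204))/(-300010) = (-292*(-318) + √(119 + 204))/(-300010) = (92856 + √323)*(-1/300010) = -46428/150005 - √323/300010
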